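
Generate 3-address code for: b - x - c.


Break into single-operator statements:
t1 = b - x
t2 = t1 - c


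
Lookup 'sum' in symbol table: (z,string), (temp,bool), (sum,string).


Lookup 'sum' → type string


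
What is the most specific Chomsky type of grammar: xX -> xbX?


LHS has context (more than one symbol) and |LHS| ≤ |RHS|
Classification: Type 1 (Context-Sensitive)


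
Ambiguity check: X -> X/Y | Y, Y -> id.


precedence layered via separate nonterminal Y: deterministic
Unambiguous


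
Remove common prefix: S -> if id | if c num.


Common prefix: 'if'
Factored: S -> if S', S' -> id | c num


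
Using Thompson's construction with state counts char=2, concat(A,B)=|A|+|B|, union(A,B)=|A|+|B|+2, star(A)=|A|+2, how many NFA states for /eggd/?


Syntax tree has 4 char leaf(s), 0 union(s), 0 star(s)
chars contribute 4×2 = 8; each union adds +2; each star adds +2
Total: 8 + 0 + 0 = 8 states


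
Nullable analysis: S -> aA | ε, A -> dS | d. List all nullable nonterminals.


A nonterminal is nullable iff some alternative derives ε (directly, or every symbol in it is nullable)
Nullable: {S}


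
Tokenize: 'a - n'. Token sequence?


Scan left to right, longest-match per lexeme
Tokens: ID(a), OP(-), ID(n)


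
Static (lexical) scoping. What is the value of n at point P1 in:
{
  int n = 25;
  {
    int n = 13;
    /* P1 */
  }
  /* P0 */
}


n declared in the same block as P1
n = 13


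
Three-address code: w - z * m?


Break into single-operator statements:
t1 = z * m
t2 = w - t1


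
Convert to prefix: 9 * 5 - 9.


left-to-right (same/higher precedence on left): tree is (- (* 9 5) 9)
Prefix: - * 9 5 9


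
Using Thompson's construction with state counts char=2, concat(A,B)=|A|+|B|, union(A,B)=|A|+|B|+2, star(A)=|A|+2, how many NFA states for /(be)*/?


Syntax tree has 2 char leaf(s), 0 union(s), 1 star(s)
chars contribute 2×2 = 4; each union adds +2; each star adds +2
Total: 4 + 0 + 2 = 6 states


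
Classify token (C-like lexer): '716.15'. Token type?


Pattern: digits with a decimal point
Type: FLOAT_LITERAL


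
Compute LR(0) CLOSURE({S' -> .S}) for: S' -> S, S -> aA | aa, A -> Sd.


Start: S' -> .S
For each item with dot before a nonterminal B, add B -> .γ for every B-production
Closure: [S' -> .S, S -> .aA, S -> .aa]


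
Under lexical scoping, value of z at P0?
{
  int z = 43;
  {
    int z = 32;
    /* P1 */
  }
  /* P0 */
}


z declared in the same block as P0
z = 43


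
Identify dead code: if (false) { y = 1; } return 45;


condition is constant false, so the whole block is unreachable
Dead: 'if (false) { y = 1; }'


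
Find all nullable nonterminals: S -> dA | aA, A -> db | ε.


A nonterminal is nullable iff some alternative derives ε (directly, or every symbol in it is nullable)
Nullable: {A}


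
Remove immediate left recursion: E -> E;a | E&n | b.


Left-recursive alternatives: E;a, E&n; non-recursive: b
Introduce E': E -> bE', E' -> ;aE' | &nE' | ε


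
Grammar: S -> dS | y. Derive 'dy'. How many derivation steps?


Derivation: S => dS => dy
Steps: 2


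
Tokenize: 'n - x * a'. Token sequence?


Scan left to right, longest-match per lexeme
Tokens: ID(n), OP(-), ID(x), OP(*), ID(a)


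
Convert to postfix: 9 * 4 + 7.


Left to right (same or higher precedence on left)
Postfix: 9 4 * 7 +


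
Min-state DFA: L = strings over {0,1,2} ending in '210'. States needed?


Track the longest suffix of input matching a prefix of '210': 4 classes (prefixes of length 0..3)
Minimal DFA: 4 states


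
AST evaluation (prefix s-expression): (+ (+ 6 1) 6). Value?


Evaluate inner: (+ 6 1) = 7
Evaluate root: (+ 7 6) = 13
Result: 13


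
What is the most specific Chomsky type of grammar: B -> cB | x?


Right-linear: every RHS is a terminal or a terminal followed by one nonterminal
Classification: Type 3 (Regular)


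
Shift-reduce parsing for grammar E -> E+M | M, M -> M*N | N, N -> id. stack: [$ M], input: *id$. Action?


shift '*' to continue M -> M*N
Action: shift


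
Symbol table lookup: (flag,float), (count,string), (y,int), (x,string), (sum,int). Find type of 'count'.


Lookup 'count' → type string


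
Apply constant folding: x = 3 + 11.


3 + 11 = 14 at compile time
Optimized: x = 14


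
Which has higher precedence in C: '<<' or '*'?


'*' is multiplicative (level 10); '<<' is shift (level 8)
Higher level binds tighter
'*' has higher precedence than '<<'


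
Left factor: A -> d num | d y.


Common prefix: 'd'
Factored: A -> d A', A' -> num | y


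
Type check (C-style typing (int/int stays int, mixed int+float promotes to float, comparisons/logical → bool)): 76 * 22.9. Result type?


Operand types: int * float
Rule: mixed int/float promotes to float; int/int stays int
Result type: float


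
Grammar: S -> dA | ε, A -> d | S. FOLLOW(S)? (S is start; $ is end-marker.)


$ ∈ FOLLOW(S). For each A -> αBβ: add FIRST(β)\{ε} to FOLLOW(B); if β nullable, add FOLLOW(A).
FOLLOW(S) = {$}


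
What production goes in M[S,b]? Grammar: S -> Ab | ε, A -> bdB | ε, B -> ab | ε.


For [S, b]: 'b' ∈ FIRST(Ab)
Entry: S -> Ab


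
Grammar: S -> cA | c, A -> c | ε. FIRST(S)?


Per alternative of S: FIRST(cA) = {c}; FIRST(c) = {c}
FIRST(S) = {c}


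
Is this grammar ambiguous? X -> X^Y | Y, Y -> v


precedence layered via separate nonterminal Y: deterministic
Unambiguous


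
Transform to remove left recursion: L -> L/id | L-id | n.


Left-recursive alternatives: L/id, L-id; non-recursive: n
Introduce L': L -> nL', L' -> /idL' | -idL' | ε


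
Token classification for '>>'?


Pattern: operator symbol
Type: OPERATOR


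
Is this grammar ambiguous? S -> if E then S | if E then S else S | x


dangling else: 'if E then if E then x else x' parses two ways
Ambiguous


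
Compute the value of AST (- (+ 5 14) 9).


Evaluate inner: (+ 5 14) = 19
Evaluate root: (- 19 9) = 10
Result: 10


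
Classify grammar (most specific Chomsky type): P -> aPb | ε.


Single nonterminal LHS, but a^n b^n is not regular
Classification: Type 2 (Context-Free)


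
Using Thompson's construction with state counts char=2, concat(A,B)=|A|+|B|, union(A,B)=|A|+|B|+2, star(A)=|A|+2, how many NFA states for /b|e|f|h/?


Syntax tree has 4 char leaf(s), 3 union(s), 0 star(s)
chars contribute 4×2 = 8; each union adds +2; each star adds +2
Total: 8 + 6 + 0 = 14 states


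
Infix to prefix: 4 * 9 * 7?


left-to-right (same/higher precedence on left): tree is (* (* 4 9) 7)
Prefix: * * 4 9 7


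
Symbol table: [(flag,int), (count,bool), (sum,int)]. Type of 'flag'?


Lookup 'flag' → type int


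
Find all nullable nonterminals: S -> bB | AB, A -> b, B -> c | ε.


A nonterminal is nullable iff some alternative derives ε (directly, or every symbol in it is nullable)
Nullable: {B}


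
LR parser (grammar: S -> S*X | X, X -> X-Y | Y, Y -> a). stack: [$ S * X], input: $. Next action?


handle 'S*X' on top; lookahead ∈ FOLLOW(S) = {*, $}
Action: reduce (S -> S*X)


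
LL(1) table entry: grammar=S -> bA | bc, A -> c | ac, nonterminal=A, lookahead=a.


For [A, a]: 'a' ∈ FIRST(ac)
Entry: A -> ac


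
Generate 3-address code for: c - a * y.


Break into single-operator statements:
t1 = a * y
t2 = c - t1


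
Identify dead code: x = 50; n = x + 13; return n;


x is read by n's definition; n is returned
No dead code


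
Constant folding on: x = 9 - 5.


9 - 5 = 4 at compile time
Optimized: x = 4


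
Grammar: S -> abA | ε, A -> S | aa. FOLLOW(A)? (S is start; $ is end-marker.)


$ ∈ FOLLOW(S). For each A -> αBβ: add FIRST(β)\{ε} to FOLLOW(B); if β nullable, add FOLLOW(A).
FOLLOW(A) = {$}


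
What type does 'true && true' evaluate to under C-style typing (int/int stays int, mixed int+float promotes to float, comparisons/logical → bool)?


Operand types: bool && bool
Rule: logical operators take bool operands and yield bool
Result type: bool


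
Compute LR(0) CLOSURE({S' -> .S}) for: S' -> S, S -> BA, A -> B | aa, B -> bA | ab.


Start: S' -> .S
For each item with dot before a nonterminal B, add B -> .γ for every B-production
Closure: [S' -> .S, S -> .BA, B -> .bA, B -> .ab]


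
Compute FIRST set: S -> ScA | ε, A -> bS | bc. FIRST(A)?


Per alternative of A: FIRST(bS) = {b}; FIRST(bc) = {b}
FIRST(A) = {b}


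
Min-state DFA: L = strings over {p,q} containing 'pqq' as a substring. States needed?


KMP-style automaton: 3 progress states + 1 absorbing accept = 4
Minimal DFA: 4 states


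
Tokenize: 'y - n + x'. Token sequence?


Scan left to right, longest-match per lexeme
Tokens: ID(y), OP(-), ID(n), OP(+), ID(x)


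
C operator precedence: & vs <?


'<' is relational (level 7); '&' is bitwise AND (level 5)
Higher level binds tighter
'<' has higher precedence than '&'


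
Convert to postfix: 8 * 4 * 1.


Left to right (same or higher precedence on left)
Postfix: 8 4 * 1 *


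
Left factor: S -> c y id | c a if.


Common prefix: 'c'
Factored: S -> c S', S' -> y id | a if


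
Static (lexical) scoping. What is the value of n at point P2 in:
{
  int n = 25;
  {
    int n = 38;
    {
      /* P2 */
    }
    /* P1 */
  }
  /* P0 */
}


P2's block does not declare n; resolves to the enclosing declaration at depth 1
n = 38


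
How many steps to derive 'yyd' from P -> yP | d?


Derivation: P => yP => yyP => yyd
Steps: 3


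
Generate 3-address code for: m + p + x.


Break into single-operator statements:
t1 = m + p
t2 = t1 + x


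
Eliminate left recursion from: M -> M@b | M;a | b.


Left-recursive alternatives: M@b, M;a; non-recursive: b
Introduce M': M -> bM', M' -> @bM' | ;aM' | ε


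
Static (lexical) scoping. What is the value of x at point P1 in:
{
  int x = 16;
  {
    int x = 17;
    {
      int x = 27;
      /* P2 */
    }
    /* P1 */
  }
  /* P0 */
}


x declared in the same block as P1
x = 17


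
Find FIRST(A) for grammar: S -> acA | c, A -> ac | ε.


Per alternative of A: FIRST(ac) = {a}; FIRST(ε) = {ε}
FIRST(A) = {a, ε}


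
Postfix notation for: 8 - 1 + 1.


Left to right (same or higher precedence on left)
Postfix: 8 1 - 1 +


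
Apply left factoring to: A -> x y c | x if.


Common prefix: 'x'
Factored: A -> x A', A' -> y c | if


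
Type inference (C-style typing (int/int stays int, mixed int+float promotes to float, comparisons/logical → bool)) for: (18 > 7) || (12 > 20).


Operand types: bool || bool
Rule: logical operators take bool operands and yield bool
Result type: bool


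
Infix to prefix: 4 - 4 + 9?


left-to-right (same/higher precedence on left): tree is (+ (- 4 4) 9)
Prefix: + - 4 4 9


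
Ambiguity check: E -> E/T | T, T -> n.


precedence layered via separate nonterminal T: deterministic
Unambiguous


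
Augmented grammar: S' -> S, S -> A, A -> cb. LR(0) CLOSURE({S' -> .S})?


Start: S' -> .S
For each item with dot before a nonterminal B, add B -> .γ for every B-production
Closure: [S' -> .S, S -> .A, A -> .cb]


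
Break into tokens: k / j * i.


Scan left to right, longest-match per lexeme
Tokens: ID(k), OP(/), ID(j), OP(*), ID(i)


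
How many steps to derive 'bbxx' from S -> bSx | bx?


Derivation: S => bSx => bbxx
Steps: 2


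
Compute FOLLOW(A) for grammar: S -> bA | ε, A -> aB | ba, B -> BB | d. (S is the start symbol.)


$ ∈ FOLLOW(S). For each A -> αBβ: add FIRST(β)\{ε} to FOLLOW(B); if β nullable, add FOLLOW(A).
FOLLOW(A) = {$}


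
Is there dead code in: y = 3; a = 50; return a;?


y is assigned but never read
Dead: 'y = 3'


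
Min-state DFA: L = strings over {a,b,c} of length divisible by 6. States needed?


Track length mod 6: states 0..5, accept at 0
Minimal DFA: 6 states


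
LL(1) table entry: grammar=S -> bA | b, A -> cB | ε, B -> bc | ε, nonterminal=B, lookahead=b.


For [B, b]: 'b' ∈ FIRST(bc)
Entry: B -> bc


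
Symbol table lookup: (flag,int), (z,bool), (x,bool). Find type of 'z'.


Lookup 'z' → type bool


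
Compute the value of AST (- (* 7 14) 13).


Evaluate inner: (* 7 14) = 98
Evaluate root: (- 98 13) = 85
Result: 85


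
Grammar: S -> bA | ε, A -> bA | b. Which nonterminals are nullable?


A nonterminal is nullable iff some alternative derives ε (directly, or every symbol in it is nullable)
Nullable: {S}


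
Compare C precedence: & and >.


'>' is relational (level 7); '&' is bitwise AND (level 5)
Higher level binds tighter
'>' has higher precedence than '&'


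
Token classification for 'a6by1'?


Pattern: letter/underscore followed by alphanumerics, not a keyword
Type: IDENTIFIER


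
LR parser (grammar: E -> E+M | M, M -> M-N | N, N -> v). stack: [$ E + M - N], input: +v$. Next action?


handle 'M-N' on top
Action: reduce (M -> M-N)


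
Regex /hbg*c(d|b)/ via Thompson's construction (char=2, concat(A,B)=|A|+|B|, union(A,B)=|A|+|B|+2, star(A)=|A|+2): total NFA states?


Syntax tree has 6 char leaf(s), 1 union(s), 1 star(s)
chars contribute 6×2 = 12; each union adds +2; each star adds +2
Total: 12 + 2 + 2 = 16 states


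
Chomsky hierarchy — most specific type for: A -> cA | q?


Right-linear: every RHS is a terminal or a terminal followed by one nonterminal
Classification: Type 3 (Regular)


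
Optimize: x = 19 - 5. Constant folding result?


19 - 5 = 14 at compile time
Optimized: x = 14


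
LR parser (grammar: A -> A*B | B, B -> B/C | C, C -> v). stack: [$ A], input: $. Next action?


start symbol A on stack, input exhausted
Action: accept


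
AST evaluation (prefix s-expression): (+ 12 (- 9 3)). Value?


Evaluate inner: (- 9 3) = 6
Evaluate root: (+ 12 6) = 18
Result: 18


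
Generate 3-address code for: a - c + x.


Break into single-operator statements:
t1 = a - c
t2 = t1 + x


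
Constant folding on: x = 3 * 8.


3 * 8 = 24 at compile time
Optimized: x = 24


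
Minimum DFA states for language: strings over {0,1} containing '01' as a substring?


KMP-style automaton: 2 progress states + 1 absorbing accept = 3
Minimal DFA: 3 states


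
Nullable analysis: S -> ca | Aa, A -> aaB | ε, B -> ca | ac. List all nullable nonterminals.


A nonterminal is nullable iff some alternative derives ε (directly, or every symbol in it is nullable)
Nullable: {A}


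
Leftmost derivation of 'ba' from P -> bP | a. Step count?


Derivation: P => bP => ba
Steps: 2


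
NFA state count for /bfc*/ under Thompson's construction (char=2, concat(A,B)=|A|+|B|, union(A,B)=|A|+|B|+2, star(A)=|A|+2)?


Syntax tree has 3 char leaf(s), 0 union(s), 1 star(s)
chars contribute 3×2 = 6; each union adds +2; each star adds +2
Total: 6 + 0 + 2 = 8 states


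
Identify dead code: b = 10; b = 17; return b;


first assignment to b is overwritten before any read
Dead: 'b = 10'


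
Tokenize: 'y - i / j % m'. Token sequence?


Scan left to right, longest-match per lexeme
Tokens: ID(y), OP(-), ID(i), OP(/), ID(j), OP(%), ID(m)


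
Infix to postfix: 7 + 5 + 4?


Left to right (same or higher precedence on left)
Postfix: 7 5 + 4 +


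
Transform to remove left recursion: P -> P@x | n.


Left-recursive alternatives: P@x; non-recursive: n
Introduce P': P -> nP', P' -> @xP' | ε


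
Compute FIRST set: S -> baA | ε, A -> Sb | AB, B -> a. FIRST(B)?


Per alternative of B: FIRST(a) = {a}
FIRST(B) = {a}


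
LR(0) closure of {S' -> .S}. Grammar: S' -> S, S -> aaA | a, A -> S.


Start: S' -> .S
For each item with dot before a nonterminal B, add B -> .γ for every B-production
Closure: [S' -> .S, S -> .aaA, S -> .a]


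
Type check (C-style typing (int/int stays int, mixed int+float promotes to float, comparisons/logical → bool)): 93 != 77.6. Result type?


Operand types: int != float
Rule: comparison yields bool
Result type: bool


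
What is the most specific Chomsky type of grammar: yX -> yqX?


LHS has context (more than one symbol) and |LHS| ≤ |RHS|
Classification: Type 1 (Context-Sensitive)


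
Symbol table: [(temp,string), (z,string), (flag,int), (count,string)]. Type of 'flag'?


Lookup 'flag' → type int


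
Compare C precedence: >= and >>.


'>>' is shift (level 8); '>=' is relational (level 7)
Higher level binds tighter
'>>' has higher precedence than '>='


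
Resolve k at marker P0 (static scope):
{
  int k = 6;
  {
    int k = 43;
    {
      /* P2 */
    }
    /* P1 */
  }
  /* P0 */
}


k declared in the same block as P0
k = 6


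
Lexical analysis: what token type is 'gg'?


Pattern: letter/underscore followed by alphanumerics, not a keyword
Type: IDENTIFIER


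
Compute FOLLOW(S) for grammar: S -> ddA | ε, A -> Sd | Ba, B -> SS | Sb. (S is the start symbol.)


$ ∈ FOLLOW(S). For each A -> αBβ: add FIRST(β)\{ε} to FOLLOW(B); if β nullable, add FOLLOW(A).
FOLLOW(S) = {$, a, b, d}


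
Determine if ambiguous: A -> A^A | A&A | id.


'id^id&id' has two parse trees (no precedence encoded between ^ and &)
Ambiguous


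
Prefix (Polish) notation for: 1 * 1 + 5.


left-to-right (same/higher precedence on left): tree is (+ (* 1 1) 5)
Prefix: + * 1 1 5


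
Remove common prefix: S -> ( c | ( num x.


Common prefix: '('
Factored: S -> ( S', S' -> c | num x


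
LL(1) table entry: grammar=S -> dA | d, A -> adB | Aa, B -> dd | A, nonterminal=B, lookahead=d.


For [B, d]: 'd' ∈ FIRST(dd)
Entry: B -> dd


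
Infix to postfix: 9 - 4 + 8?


Left to right (same or higher precedence on left)
Postfix: 9 4 - 8 +


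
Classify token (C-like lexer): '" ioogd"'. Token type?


Pattern: double-quoted sequence
Type: STRING_LITERAL


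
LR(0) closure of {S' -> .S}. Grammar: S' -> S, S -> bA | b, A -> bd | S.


Start: S' -> .S
For each item with dot before a nonterminal B, add B -> .γ for every B-production
Closure: [S' -> .S, S -> .bA, S -> .b]


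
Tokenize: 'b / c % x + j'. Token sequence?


Scan left to right, longest-match per lexeme
Tokens: ID(b), OP(/), ID(c), OP(%), ID(x), OP(+), ID(j)


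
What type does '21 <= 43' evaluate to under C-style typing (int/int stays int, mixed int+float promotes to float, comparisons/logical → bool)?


Operand types: int <= int
Rule: comparison yields bool
Result type: bool


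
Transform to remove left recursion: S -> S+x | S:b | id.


Left-recursive alternatives: S+x, S:b; non-recursive: id
Introduce S': S -> idS', S' -> +xS' | :bS' | ε


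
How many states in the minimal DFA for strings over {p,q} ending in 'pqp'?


Track the longest suffix of input matching a prefix of 'pqp': 4 classes (prefixes of length 0..3)
Minimal DFA: 4 states


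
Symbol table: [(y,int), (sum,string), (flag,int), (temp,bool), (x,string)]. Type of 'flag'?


Lookup 'flag' → type int


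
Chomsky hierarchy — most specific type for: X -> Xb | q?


Left-linear: every RHS is a terminal or one nonterminal followed by a terminal
Classification: Type 3 (Regular)


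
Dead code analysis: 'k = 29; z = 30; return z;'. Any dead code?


k is assigned but never read
Dead: 'k = 29'


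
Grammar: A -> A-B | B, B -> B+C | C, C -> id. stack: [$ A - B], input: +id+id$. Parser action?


'+' can extend B; shift to build B -> B+C
Action: shift


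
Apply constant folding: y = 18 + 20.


18 + 20 = 38 at compile time
Optimized: y = 38


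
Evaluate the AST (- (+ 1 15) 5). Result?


Evaluate inner: (+ 1 15) = 16
Evaluate root: (- 16 5) = 11
Result: 11


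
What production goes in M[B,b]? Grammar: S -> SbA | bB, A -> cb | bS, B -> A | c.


For [B, b]: 'b' ∈ FIRST(A)
Entry: B -> A


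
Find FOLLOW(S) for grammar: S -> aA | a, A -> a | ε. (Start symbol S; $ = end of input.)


$ ∈ FOLLOW(S). For each A -> αBβ: add FIRST(β)\{ε} to FOLLOW(B); if β nullable, add FOLLOW(A).
FOLLOW(S) = {$}


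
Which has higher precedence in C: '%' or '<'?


'%' is multiplicative (level 10); '<' is relational (level 7)
Higher level binds tighter
'%' has higher precedence than '<'


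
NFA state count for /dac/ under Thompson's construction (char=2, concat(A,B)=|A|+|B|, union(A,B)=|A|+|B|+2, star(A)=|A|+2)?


Syntax tree has 3 char leaf(s), 0 union(s), 0 star(s)
chars contribute 3×2 = 6; each union adds +2; each star adds +2
Total: 6 + 0 + 0 = 6 states


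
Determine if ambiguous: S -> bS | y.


right-linear, alternatives start with distinct terminals 'b' vs 'y': unique leftmost derivation
Unambiguous


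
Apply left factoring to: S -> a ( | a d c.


Common prefix: 'a'
Factored: S -> a S', S' -> ( | d c


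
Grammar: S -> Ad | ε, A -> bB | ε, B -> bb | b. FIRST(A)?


Per alternative of A: FIRST(bB) = {b}; FIRST(ε) = {ε}
FIRST(A) = {b, ε}


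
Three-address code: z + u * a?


Break into single-operator statements:
t1 = u * a
t2 = z + t1


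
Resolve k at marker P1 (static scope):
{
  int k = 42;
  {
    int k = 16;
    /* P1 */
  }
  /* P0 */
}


k declared in the same block as P1
k = 16


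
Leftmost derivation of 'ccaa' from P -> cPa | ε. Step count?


Derivation: P => cPa => ccPaa => ccaa
Steps: 3


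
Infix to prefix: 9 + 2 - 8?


left-to-right (same/higher precedence on left): tree is (- (+ 9 2) 8)
Prefix: - + 9 2 8


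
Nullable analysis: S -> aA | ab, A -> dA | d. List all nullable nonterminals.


A nonterminal is nullable iff some alternative derives ε (directly, or every symbol in it is nullable)
Nullable: {}


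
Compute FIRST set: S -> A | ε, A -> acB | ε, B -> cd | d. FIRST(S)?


Per alternative of S: FIRST(A) = {a, ε}; FIRST(ε) = {ε}
FIRST(S) = {a, ε}


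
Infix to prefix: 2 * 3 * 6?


left-to-right (same/higher precedence on left): tree is (* (* 2 3) 6)
Prefix: * * 2 3 6


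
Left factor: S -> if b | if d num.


Common prefix: 'if'
Factored: S -> if S', S' -> b | d num


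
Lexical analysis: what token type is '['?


Pattern: delimiter/punctuation
Type: PUNCTUATION


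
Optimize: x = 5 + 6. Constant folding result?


5 + 6 = 11 at compile time
Optimized: x = 11


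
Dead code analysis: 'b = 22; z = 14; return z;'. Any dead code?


b is assigned but never read
Dead: 'b = 22'


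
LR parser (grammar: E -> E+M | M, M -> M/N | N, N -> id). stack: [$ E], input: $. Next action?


start symbol E on stack, input exhausted
Action: accept


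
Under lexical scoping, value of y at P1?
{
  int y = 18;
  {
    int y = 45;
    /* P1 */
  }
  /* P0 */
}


y declared in the same block as P1
y = 45


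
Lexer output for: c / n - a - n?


Scan left to right, longest-match per lexeme
Tokens: ID(c), OP(/), ID(n), OP(-), ID(a), OP(-), ID(n)


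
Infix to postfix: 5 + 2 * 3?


* has higher precedence, evaluate 2*3 first
Postfix: 5 2 3 * +


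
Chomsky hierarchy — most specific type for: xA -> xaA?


LHS has context (more than one symbol) and |LHS| ≤ |RHS|
Classification: Type 1 (Context-Sensitive)


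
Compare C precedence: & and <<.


'<<' is shift (level 8); '&' is bitwise AND (level 5)
Higher level binds tighter
'<<' has higher precedence than '&'


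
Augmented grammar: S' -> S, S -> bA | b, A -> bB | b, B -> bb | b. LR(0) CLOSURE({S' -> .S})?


Start: S' -> .S
For each item with dot before a nonterminal B, add B -> .γ for every B-production
Closure: [S' -> .S, S -> .bA, S -> .b]


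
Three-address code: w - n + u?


Break into single-operator statements:
t1 = w - n
t2 = t1 + u


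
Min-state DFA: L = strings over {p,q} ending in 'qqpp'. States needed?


Track the longest suffix of input matching a prefix of 'qqpp': 5 classes (prefixes of length 0..4)
Minimal DFA: 5 states


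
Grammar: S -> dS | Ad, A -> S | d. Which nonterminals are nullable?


A nonterminal is nullable iff some alternative derives ε (directly, or every symbol in it is nullable)
Nullable: {}


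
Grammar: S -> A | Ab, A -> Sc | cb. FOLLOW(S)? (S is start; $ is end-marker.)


$ ∈ FOLLOW(S). For each A -> αBβ: add FIRST(β)\{ε} to FOLLOW(B); if β nullable, add FOLLOW(A).
FOLLOW(S) = {$, c}


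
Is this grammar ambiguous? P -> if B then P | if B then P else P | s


dangling else: 'if B then if B then s else s' parses two ways
Ambiguous


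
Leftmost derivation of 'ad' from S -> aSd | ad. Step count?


Derivation: S => ad
Steps: 1


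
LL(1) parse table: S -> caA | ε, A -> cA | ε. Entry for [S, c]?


For [S, c]: 'c' ∈ FIRST(caA)
Entry: S -> caA


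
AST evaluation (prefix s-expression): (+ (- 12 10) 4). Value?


Evaluate inner: (- 12 10) = 2
Evaluate root: (+ 2 4) = 6
Result: 6


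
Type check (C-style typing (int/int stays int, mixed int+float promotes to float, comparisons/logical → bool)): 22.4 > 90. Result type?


Operand types: float > int
Rule: comparison yields bool
Result type: bool


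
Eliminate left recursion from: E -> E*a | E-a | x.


Left-recursive alternatives: E*a, E-a; non-recursive: x
Introduce E': E -> xE', E' -> *aE' | -aE' | ε


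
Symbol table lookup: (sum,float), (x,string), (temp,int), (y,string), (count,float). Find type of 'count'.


Lookup 'count' → type float


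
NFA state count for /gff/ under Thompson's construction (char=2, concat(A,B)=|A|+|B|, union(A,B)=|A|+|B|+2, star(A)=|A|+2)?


Syntax tree has 3 char leaf(s), 0 union(s), 0 star(s)
chars contribute 3×2 = 6; each union adds +2; each star adds +2
Total: 6 + 0 + 0 = 6 states


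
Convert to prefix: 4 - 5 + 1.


left-to-right (same/higher precedence on left): tree is (+ (- 4 5) 1)
Prefix: + - 4 5 1


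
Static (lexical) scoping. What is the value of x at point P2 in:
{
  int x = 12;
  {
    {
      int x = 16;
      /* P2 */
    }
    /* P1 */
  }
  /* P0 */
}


x declared in the same block as P2
x = 16


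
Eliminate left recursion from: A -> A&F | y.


Left-recursive alternatives: A&F; non-recursive: y
Introduce A': A -> yA', A' -> &FA' | ε


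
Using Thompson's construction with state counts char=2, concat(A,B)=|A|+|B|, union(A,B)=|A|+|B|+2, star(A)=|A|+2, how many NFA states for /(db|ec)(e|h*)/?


Syntax tree has 6 char leaf(s), 2 union(s), 1 star(s)
chars contribute 6×2 = 12; each union adds +2; each star adds +2
Total: 12 + 4 + 2 = 18 states


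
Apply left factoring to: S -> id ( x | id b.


Common prefix: 'id'
Factored: S -> id S', S' -> ( x | b


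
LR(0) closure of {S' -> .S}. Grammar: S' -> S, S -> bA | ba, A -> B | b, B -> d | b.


Start: S' -> .S
For each item with dot before a nonterminal B, add B -> .γ for every B-production
Closure: [S' -> .S, S -> .bA, S -> .ba]


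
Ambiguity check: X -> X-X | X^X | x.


'x-x^x' has two parse trees (no precedence encoded between - and ^)
Ambiguous


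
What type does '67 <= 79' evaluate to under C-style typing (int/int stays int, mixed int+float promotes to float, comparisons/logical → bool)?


Operand types: int <= int
Rule: comparison yields bool
Result type: bool


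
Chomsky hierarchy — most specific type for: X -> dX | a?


Right-linear: every RHS is a terminal or a terminal followed by one nonterminal
Classification: Type 3 (Regular)


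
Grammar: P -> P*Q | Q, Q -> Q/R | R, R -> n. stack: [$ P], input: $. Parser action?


start symbol P on stack, input exhausted
Action: accept


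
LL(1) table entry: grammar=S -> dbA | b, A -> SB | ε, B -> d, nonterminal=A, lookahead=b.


For [A, b]: 'b' ∈ FIRST(SB)
Entry: A -> SB


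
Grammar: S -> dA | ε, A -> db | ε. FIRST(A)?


Per alternative of A: FIRST(db) = {d}; FIRST(ε) = {ε}
FIRST(A) = {d, ε}


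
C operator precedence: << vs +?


'+' is additive (level 9); '<<' is shift (level 8)
Higher level binds tighter
'+' has higher precedence than '<<'


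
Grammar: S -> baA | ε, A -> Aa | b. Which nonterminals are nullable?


A nonterminal is nullable iff some alternative derives ε (directly, or every symbol in it is nullable)
Nullable: {S}


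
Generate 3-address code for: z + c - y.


Break into single-operator statements:
t1 = z + c
t2 = t1 - y


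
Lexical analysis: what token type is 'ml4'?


Pattern: letter/underscore followed by alphanumerics, not a keyword
Type: IDENTIFIER


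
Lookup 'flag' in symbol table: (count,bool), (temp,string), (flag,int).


Lookup 'flag' → type int


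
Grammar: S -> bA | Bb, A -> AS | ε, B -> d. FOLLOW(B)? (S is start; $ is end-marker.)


$ ∈ FOLLOW(S). For each A -> αBβ: add FIRST(β)\{ε} to FOLLOW(B); if β nullable, add FOLLOW(A).
FOLLOW(B) = {b}


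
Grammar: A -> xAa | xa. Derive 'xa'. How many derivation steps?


Derivation: A => xa
Steps: 1


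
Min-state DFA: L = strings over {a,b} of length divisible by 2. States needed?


Track length mod 2: states 0..1, accept at 0
Minimal DFA: 2 states


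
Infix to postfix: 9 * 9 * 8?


Left to right (same or higher precedence on left)
Postfix: 9 9 * 8 *


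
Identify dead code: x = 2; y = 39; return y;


x is assigned but never read
Dead: 'x = 2'


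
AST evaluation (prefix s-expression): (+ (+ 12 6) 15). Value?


Evaluate inner: (+ 12 6) = 18
Evaluate root: (+ 18 15) = 33
Result: 33


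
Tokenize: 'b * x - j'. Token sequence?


Scan left to right, longest-match per lexeme
Tokens: ID(b), OP(*), ID(x), OP(-), ID(j)


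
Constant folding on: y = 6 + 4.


6 + 4 = 10 at compile time
Optimized: y = 10


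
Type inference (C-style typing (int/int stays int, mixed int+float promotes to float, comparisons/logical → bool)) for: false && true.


Operand types: bool && bool
Rule: logical operators take bool operands and yield bool
Result type: bool


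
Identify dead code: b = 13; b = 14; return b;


first assignment to b is overwritten before any read
Dead: 'b = 13'


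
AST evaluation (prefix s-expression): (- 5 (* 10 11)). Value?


Evaluate inner: (* 10 11) = 110
Evaluate root: (- 5 110) = -105
Result: -105


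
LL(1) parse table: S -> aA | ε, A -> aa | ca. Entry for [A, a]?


For [A, a]: 'a' ∈ FIRST(aa)
Entry: A -> aa


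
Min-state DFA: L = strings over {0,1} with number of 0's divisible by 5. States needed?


Track (count of 0) mod 5: states 0..4, accept at 0
Minimal DFA: 5 states


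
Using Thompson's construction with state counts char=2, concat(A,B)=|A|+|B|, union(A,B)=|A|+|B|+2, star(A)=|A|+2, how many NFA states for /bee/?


Syntax tree has 3 char leaf(s), 0 union(s), 0 star(s)
chars contribute 3×2 = 6; each union adds +2; each star adds +2
Total: 6 + 0 + 0 = 6 states


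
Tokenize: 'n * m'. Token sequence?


Scan left to right, longest-match per lexeme
Tokens: ID(n), OP(*), ID(m)


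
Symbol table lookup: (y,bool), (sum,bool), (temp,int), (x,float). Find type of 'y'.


Lookup 'y' → type bool


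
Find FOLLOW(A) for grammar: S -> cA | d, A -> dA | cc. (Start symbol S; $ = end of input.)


$ ∈ FOLLOW(S). For each A -> αBβ: add FIRST(β)\{ε} to FOLLOW(B); if β nullable, add FOLLOW(A).
FOLLOW(A) = {$}


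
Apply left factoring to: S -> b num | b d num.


Common prefix: 'b'
Factored: S -> b S', S' -> num | d num


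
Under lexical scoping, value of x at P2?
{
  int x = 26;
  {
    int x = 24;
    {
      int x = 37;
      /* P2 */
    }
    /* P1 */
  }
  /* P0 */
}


x declared in the same block as P2
x = 37


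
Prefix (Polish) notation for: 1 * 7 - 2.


left-to-right (same/higher precedence on left): tree is (- (* 1 7) 2)
Prefix: - * 1 7 2


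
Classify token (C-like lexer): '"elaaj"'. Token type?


Pattern: double-quoted sequence
Type: STRING_LITERAL


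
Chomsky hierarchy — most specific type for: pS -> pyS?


LHS has context (more than one symbol) and |LHS| ≤ |RHS|
Classification: Type 1 (Context-Sensitive)


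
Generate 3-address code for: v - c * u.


Break into single-operator statements:
t1 = c * u
t2 = v - t1


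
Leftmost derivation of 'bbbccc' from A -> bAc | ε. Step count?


Derivation: A => bAc => bbAcc => bbbAccc => bbbccc
Steps: 4


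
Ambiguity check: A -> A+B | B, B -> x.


precedence layered via separate nonterminal B: deterministic
Unambiguous


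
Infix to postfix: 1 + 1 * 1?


* has higher precedence, evaluate 1*1 first
Postfix: 1 1 1 * +


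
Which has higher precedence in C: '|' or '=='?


'==' is equality (level 6); '|' is bitwise OR (level 3)
Higher level binds tighter
'==' has higher precedence than '|'


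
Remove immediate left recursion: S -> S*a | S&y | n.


Left-recursive alternatives: S*a, S&y; non-recursive: n
Introduce S': S -> nS', S' -> *aS' | &yS' | ε


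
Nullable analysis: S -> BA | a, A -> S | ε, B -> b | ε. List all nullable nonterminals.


A nonterminal is nullable iff some alternative derives ε (directly, or every symbol in it is nullable)
Nullable: {A, B, S}


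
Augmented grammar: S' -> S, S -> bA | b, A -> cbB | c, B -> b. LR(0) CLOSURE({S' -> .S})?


Start: S' -> .S
For each item with dot before a nonterminal B, add B -> .γ for every B-production
Closure: [S' -> .S, S -> .bA, S -> .b]


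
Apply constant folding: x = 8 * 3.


8 * 3 = 24 at compile time
Optimized: x = 24


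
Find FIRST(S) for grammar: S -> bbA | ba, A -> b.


Per alternative of S: FIRST(bbA) = {b}; FIRST(ba) = {b}
FIRST(S) = {b}


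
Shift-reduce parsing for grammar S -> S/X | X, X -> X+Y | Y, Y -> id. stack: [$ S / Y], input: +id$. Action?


'Y' (not preceded by X+) is the handle for X -> Y
Action: reduce (X -> Y)


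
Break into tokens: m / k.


Scan left to right, longest-match per lexeme
Tokens: ID(m), OP(/), ID(k)


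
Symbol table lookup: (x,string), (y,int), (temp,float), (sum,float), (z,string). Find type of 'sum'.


Lookup 'sum' → type float


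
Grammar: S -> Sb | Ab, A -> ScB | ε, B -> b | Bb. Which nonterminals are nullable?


A nonterminal is nullable iff some alternative derives ε (directly, or every symbol in it is nullable)
Nullable: {A}


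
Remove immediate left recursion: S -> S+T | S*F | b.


Left-recursive alternatives: S+T, S*F; non-recursive: b
Introduce S': S -> bS', S' -> +TS' | *FS' | ε


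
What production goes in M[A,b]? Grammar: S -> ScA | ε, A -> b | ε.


For [A, b]: 'b' ∈ FIRST(b)
Entry: A -> b


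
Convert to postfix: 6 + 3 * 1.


* has higher precedence, evaluate 3*1 first
Postfix: 6 3 1 * +


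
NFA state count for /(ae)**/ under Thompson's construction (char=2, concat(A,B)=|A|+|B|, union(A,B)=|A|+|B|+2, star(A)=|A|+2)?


Syntax tree has 2 char leaf(s), 0 union(s), 2 star(s)
chars contribute 2×2 = 4; each union adds +2; each star adds +2
Total: 4 + 0 + 4 = 8 states


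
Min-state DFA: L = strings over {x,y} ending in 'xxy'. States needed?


Track the longest suffix of input matching a prefix of 'xxy': 4 classes (prefixes of length 0..3)
Minimal DFA: 4 states


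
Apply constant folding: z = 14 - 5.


14 - 5 = 9 at compile time
Optimized: z = 9


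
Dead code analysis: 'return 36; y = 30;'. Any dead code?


statement follows a return and is unreachable
Dead: 'y = 30'


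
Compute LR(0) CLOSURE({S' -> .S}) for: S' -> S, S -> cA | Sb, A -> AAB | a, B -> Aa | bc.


Start: S' -> .S
For each item with dot before a nonterminal B, add B -> .γ for every B-production
Closure: [S' -> .S, S -> .cA, S -> .Sb]


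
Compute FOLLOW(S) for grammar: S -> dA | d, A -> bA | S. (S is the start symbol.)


$ ∈ FOLLOW(S). For each A -> αBβ: add FIRST(β)\{ε} to FOLLOW(B); if β nullable, add FOLLOW(A).
FOLLOW(S) = {$}


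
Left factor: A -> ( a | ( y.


Common prefix: '('
Factored: A -> ( A', A' -> a | y


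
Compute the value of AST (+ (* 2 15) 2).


Evaluate inner: (* 2 15) = 30
Evaluate root: (+ 30 2) = 32
Result: 32


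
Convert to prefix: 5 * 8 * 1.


left-to-right (same/higher precedence on left): tree is (* (* 5 8) 1)
Prefix: * * 5 8 1


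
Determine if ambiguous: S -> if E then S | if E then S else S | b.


dangling else: 'if E then if E then b else b' parses two ways
Ambiguous


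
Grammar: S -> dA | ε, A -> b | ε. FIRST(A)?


Per alternative of A: FIRST(b) = {b}; FIRST(ε) = {ε}
FIRST(A) = {b, ε}


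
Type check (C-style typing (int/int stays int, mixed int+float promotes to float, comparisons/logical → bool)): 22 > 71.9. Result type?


Operand types: int > float
Rule: comparison yields bool
Result type: bool


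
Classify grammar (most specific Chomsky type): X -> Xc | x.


Left-linear: every RHS is a terminal or one nonterminal followed by a terminal
Classification: Type 3 (Regular)


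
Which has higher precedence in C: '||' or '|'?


'|' is bitwise OR (level 3); '||' is logical OR (level 1)
Higher level binds tighter
'|' has higher precedence than '||'


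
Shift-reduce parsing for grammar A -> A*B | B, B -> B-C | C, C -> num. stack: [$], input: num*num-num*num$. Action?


no handle on stack; shift 'num'
Action: shift


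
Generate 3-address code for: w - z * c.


Break into single-operator statements:
t1 = z * c
t2 = w - t1


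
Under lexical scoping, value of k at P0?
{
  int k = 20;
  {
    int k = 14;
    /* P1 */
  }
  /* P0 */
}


k declared in the same block as P0
k = 20


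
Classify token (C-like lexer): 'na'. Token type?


Pattern: letter/underscore followed by alphanumerics, not a keyword
Type: IDENTIFIER


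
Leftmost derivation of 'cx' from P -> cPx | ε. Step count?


Derivation: P => cPx => cx
Steps: 2


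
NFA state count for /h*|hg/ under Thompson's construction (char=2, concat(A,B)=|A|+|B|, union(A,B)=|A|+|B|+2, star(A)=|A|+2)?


Syntax tree has 3 char leaf(s), 1 union(s), 1 star(s)
chars contribute 3×2 = 6; each union adds +2; each star adds +2
Total: 6 + 2 + 2 = 10 states


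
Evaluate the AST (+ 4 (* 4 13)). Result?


Evaluate inner: (* 4 13) = 52
Evaluate root: (+ 4 52) = 56
Result: 56


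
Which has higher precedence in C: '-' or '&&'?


'-' is additive (level 9); '&&' is logical AND (level 2)
Higher level binds tighter
'-' has higher precedence than '&&'


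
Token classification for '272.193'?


Pattern: digits with a decimal point
Type: FLOAT_LITERAL


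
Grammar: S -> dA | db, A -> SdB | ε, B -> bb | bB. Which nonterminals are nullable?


A nonterminal is nullable iff some alternative derives ε (directly, or every symbol in it is nullable)
Nullable: {A}


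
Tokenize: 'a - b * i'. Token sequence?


Scan left to right, longest-match per lexeme
Tokens: ID(a), OP(-), ID(b), OP(*), ID(i)


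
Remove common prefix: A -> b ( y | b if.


Common prefix: 'b'
Factored: A -> b A', A' -> ( y | if


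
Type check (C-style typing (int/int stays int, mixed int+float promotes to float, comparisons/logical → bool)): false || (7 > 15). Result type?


Operand types: bool || bool
Rule: logical operators take bool operands and yield bool
Result type: bool


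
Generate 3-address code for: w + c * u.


Break into single-operator statements:
t1 = c * u
t2 = w + t1


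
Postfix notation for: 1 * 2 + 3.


Left to right (same or higher precedence on left)
Postfix: 1 2 * 3 +


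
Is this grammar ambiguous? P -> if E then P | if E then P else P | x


dangling else: 'if E then if E then x else x' parses two ways
Ambiguous
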